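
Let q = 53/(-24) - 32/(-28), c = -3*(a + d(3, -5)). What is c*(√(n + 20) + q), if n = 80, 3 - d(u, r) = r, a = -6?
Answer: -1501/28 ≈ -53.607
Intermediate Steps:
d(u, r) = 3 - r
c = -6 (c = -3*(-6 + (3 - 1*(-5))) = -3*(-6 + (3 + 5)) = -3*(-6 + 8) = -3*2 = -6)
q = -179/168 (q = 53*(-1/24) - 32*(-1/28) = -53/24 + 8/7 = -179/168 ≈ -1.0655)
c*(√(n + 20) + q) = -6*(√(80 + 20) - 179/168) = -6*(√100 - 179/168) = -6*(10 - 179/168) = -6*1501/168 = -1501/28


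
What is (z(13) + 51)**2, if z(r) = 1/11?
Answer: 315844/121 ≈ 2610.3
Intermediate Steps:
z(r) = 1/11
(z(13) + 51)**2 = (1/11 + 51)**2 = (562/11)**2 = 315844/121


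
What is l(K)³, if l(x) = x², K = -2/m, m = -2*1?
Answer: 1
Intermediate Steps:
m = -2
K = 1 (K = -2/(-2) = -2*(-½) = 1)
l(K)³ = (1²)³ = 1³ = 1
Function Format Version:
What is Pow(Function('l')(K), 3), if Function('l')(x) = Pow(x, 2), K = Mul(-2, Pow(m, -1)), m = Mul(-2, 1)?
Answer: 1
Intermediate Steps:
m = -2
K = 1 (K = Mul(-2, Pow(-2, -1)) = Mul(-2, Rational(-1, 2)) = 1)
Pow(Function('l')(K), 3) = Pow(Pow(1, 2), 3) = Pow(1, 3) = 1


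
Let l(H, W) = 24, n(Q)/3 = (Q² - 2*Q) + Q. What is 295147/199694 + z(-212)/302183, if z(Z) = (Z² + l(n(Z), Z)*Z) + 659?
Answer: 97279008311/60344132002 ≈ 1.6121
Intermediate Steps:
n(Q) = -3*Q + 3*Q² (n(Q) = 3*((Q² - 2*Q) + Q) = 3*(Q² - Q) = -3*Q + 3*Q²)
z(Z) = 659 + Z² + 24*Z (z(Z) = (Z² + 24*Z) + 659 = 659 + Z² + 24*Z)
295147/199694 + z(-212)/302183 = 295147/199694 + (659 + (-212)² + 24*(-212))/302183 = 295147*(1/199694) + (659 + 44944 - 5088)*(1/302183) = 295147/199694 + 40515*(1/302183) = 295147/199694 + 40515/302183 = 97279008311/60344132002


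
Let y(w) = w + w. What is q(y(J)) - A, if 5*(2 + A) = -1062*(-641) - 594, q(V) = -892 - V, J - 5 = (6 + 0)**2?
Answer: -685008/5 ≈ -1.3700e+5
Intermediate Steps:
J = 41 (J = 5 + (6 + 0)**2 = 5 + 6**2 = 5 + 36 = 41)
y(w) = 2*w
A = 680138/5 (A = -2 + (-1062*(-641) - 594)/5 = -2 + (680742 - 594)/5 = -2 + (1/5)*680148 = -2 + 680148/5 = 680138/5 ≈ 1.3603e+5)
q(y(J)) - A = (-892 - 2*41) - 1*680138/5 = (-892 - 1*82) - 680138/5 = (-892 - 82) - 680138/5 = -974 - 680138/5 = -685008/5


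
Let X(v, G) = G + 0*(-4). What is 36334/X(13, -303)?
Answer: -36334/303 ≈ -119.91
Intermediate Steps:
X(v, G) = G (X(v, G) = G + 0 = G)
36334/X(13, -303) = 36334/(-303) = 36334*(-1/303) = -36334/303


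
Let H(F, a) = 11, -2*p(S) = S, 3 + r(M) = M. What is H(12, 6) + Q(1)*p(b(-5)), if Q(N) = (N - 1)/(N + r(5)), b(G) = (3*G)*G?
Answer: 11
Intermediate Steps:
b(G) = 3*G**2
r(M) = -3 + M
p(S) = -S/2
Q(N) = (-1 + N)/(2 + N) (Q(N) = (N - 1)/(N + (-3 + 5)) = (-1 + N)/(N + 2) = (-1 + N)/(2 + N))
H(12, 6) + Q(1)*p(b(-5)) = 11 + ((-1 + 1)/(2 + 1))*(-3*(-5)**2/2) = 11 + (0/3)*(-3*25/2) = 11 + ((1/3)*0)*(-1/2*75) = 11 + 0*(-75/2) = 11 + 0 = 11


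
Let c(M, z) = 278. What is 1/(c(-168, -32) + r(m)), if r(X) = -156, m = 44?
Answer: 1/122 ≈ 0.0081967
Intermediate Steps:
1/(c(-168, -32) + r(m)) = 1/(278 - 156) = 1/122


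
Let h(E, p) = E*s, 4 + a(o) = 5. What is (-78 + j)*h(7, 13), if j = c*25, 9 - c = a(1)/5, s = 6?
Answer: 5964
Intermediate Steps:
a(o) = 1 (a(o) = -4 + 5 = 1)
c = 44/5 (c = 9 - 1/5 = 9 - 1*⅕ = 9 - ⅕ = 44/5 ≈ 8.8000)
h(E, p) = 6*E (h(E, p) = E*6 = 6*E)
j = 220 (j = (44/5)*25 = 220)
(-78 + j)*h(7, 13) = (-78 + 220)*(6*7) = 142*42 = 5964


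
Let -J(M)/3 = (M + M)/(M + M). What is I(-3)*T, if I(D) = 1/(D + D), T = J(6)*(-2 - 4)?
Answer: -3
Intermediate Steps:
J(M) = -3 (J(M) = -3*(M + M)/(M + M) = -3*2*M/(2*M) = -3*2*M*1/(2*M) = -3*1 = -3)
T = 18 (T = -3*(-2 - 4) = -3*(-6) = 18)
I(D) = 1/(2*D)
I(-3)*T = ((½)/(-3))*18 = ((½)*(-⅓))*18 = -⅙*18 = -3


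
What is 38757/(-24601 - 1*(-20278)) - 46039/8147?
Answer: -171593292/11739827 ≈ -14.616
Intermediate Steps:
38757/(-24601 - 1*(-20278)) - 46039/8147 = 38757/(-24601 + 20278) - 46039*1/8147 = 38757/(-4323) - 46039/8147 = 38757*(-1/4323) - 46039/8147 = -12919/1441 - 46039/8147 = -171593292/11739827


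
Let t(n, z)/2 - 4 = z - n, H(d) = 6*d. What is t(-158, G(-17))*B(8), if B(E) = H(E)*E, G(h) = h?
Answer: 111360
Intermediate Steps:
t(n, z) = 8 - 2*n + 2*z (t(n, z) = 8 + 2*(z - n) = 8 + (-2*n + 2*z) = 8 - 2*n + 2*z)
B(E) = 6*E² (B(E) = (6*E)*E = 6*E²)
t(-158, G(-17))*B(8) = (8 - 2*(-158) + 2*(-17))*(6*8²) = (8 + 316 - 34)*(6*64) = 290*384 = 111360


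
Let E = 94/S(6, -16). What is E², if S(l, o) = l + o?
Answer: 2209/25 ≈ 88.360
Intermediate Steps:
E = -47/5 (E = 94/(6 - 16) = 94/(-10) = 94*(-⅒) = -47/5 ≈ -9.4000)
E² = (-47/5)² = 2209/25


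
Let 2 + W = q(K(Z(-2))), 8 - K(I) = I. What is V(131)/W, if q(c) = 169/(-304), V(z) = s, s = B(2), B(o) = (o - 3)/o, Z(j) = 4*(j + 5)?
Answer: 152/777 ≈ 0.19562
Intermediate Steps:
Z(j) = 20 + 4*j (Z(j) = 4*(5 + j) = 20 + 4*j)
K(I) = 8 - I
B(o) = (-3 + o)/o
s = -½ (s = (-3 + 2)/2 = (½)*(-1) = -½ ≈ -0.50000)
V(z) = -½
q(c) = -169/304 (q(c) = 169*(-1/304) = -169/304)
W = -777/304 (W = -2 - 169/304 = -777/304 ≈ -2.5559)
V(131)/W = -1/(2*(-777/304)) = -½*(-304/777) = 152/777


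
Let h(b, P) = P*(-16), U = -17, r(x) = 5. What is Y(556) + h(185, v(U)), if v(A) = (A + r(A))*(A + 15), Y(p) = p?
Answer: 172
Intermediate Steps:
v(A) = (5 + A)*(15 + A) (v(A) = (A + 5)*(A + 15) = (5 + A)*(15 + A))
h(b, P) = -16*P
Y(556) + h(185, v(U)) = 556 - 16*(75 + (-17)² + 20*(-17)) = 556 - 16*(75 + 289 - 340) = 556 - 16*24 = 556 - 384 = 172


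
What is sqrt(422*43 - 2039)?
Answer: sqrt(16107) ≈ 126.91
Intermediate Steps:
sqrt(422*43 - 2039) = sqrt(18146 - 2039) = sqrt(16107)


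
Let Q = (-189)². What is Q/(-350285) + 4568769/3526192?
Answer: 1474412144733/1235172164720 ≈ 1.1937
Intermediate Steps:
Q = 35721
Q/(-350285) + 4568769/3526192 = 35721/(-350285) + 4568769/3526192 = 35721*(-1/350285) + 4568769*(1/3526192) = -35721/350285 + 4568769/3526192 = 1474412144733/1235172164720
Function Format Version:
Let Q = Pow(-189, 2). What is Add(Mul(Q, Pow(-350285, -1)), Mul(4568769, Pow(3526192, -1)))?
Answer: Rational(1474412144733, 1235172164720) ≈ 1.1937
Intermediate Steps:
Q = 35721
Add(Mul(Q, Pow(-350285, -1)), Mul(4568769, Pow(3526192, -1))) = Add(Mul(35721, Pow(-350285, -1)), Mul(4568769, Pow(3526192, -1))) = Add(Mul(35721, Rational(-1, 350285)), Mul(4568769, Rational(1, 3526192))) = Add(Rational(-35721, 350285), Rational(4568769, 3526192)) = Rational(1474412144733, 1235172164720)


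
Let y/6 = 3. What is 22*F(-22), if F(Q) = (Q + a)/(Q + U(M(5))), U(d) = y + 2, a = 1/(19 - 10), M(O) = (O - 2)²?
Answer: 2167/9 ≈ 240.78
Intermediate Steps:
y = 18 (y = 6*3 = 18)
M(O) = (-2 + O)²
a = ⅑ (a = 1/9 = ⅑ ≈ 0.11111)
U(d) = 20 (U(d) = 18 + 2 = 20)
F(Q) = (⅑ + Q)/(20 + Q) (F(Q) = (Q + ⅑)/(Q + 20) = (⅑ + Q)/(20 + Q))
22*F(-22) = 22*((⅑ - 22)/(20 - 22)) = 22*(-197/9/(-2)) = 22*(-½*(-197/9)) = 22*(197/18) = 2167/9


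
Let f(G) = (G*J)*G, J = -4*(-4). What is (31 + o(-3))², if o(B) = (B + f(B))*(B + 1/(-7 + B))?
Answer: 16491721/100 ≈ 1.6492e+5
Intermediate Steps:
J = 16
f(G) = 16*G² (f(G) = (G*16)*G = (16*G)*G = 16*G²)
o(B) = (B + 1/(-7 + B))*(B + 16*B²) (o(B) = (B + 16*B²)*(B + 1/(-7 + B)) = (B + 1/(-7 + B))*(B + 16*B²))
(31 + o(-3))² = (31 - 3*(1 - 111*(-3)² + 9*(-3) + 16*(-3)³)/(-7 - 3))² = (31 - 3*(1 - 111*9 - 27 + 16*(-27))/(-10))² = (31 - 3*(-⅒)*(1 - 999 - 27 - 432))² = (31 - 3*(-⅒)*(-1457))² = (31 - 4371/10)² = (-4061/10)² = 16491721/100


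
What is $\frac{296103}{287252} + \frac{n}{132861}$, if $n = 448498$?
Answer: $\frac{2510037137}{569620716} \approx 4.4065$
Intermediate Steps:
$\frac{296103}{287252} + \frac{n}{132861} = \frac{296103}{287252} + \frac{448498}{132861} = 296103 \cdot \frac{1}{287252} + 448498 \cdot \frac{1}{132861} = \frac{296103}{287252} + \frac{6694}{1983} = \frac{2510037137}{569620716}$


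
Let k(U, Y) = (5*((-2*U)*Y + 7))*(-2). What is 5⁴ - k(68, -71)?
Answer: 97255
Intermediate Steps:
k(U, Y) = -70 + 20*U*Y (k(U, Y) = (5*(-2*U*Y + 7))*(-2) = (5*(7 - 2*U*Y))*(-2) = (35 - 10*U*Y)*(-2) = -70 + 20*U*Y)
5⁴ - k(68, -71) = 5⁴ - (-70 + 20*68*(-71)) = 625 - (-70 - 96560) = 625 - 1*(-96630) = 625 + 96630 = 97255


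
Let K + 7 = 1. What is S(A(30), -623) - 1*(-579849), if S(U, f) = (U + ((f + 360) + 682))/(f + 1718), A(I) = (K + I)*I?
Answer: 634935794/1095 ≈ 5.7985e+5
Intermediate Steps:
K = -6 (K = -7 + 1 = -6)
A(I) = I*(-6 + I) (A(I) = (-6 + I)*I = I*(-6 + I))
S(U, f) = (1042 + U + f)/(1718 + f) (S(U, f) = (U + ((360 + f) + 682))/(1718 + f) = (U + (1042 + f))/(1718 + f) = (1042 + U + f)/(1718 + f))
S(A(30), -623) - 1*(-579849) = (1042 + 30*(-6 + 30) - 623)/(1718 - 623) - 1*(-579849) = (1042 + 30*24 - 623)/1095 + 579849 = (1042 + 720 - 623)/1095 + 579849 = (1/1095)*1139 + 579849 = 1139/1095 + 579849 = 634935794/1095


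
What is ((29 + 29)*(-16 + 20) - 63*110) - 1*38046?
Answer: -44744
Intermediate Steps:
((29 + 29)*(-16 + 20) - 63*110) - 1*38046 = (58*4 - 6930) - 38046 = (232 - 6930) - 38046 = -6698 - 38046 = -44744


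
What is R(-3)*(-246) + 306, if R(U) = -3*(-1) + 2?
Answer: -924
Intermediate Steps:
R(U) = 5 (R(U) = 3 + 2 = 5)
R(-3)*(-246) + 306 = 5*(-246) + 306 = -1230 + 306 = -924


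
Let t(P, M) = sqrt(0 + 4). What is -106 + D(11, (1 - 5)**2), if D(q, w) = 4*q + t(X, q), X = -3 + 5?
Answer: -60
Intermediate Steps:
X = 2
t(P, M) = 2 (t(P, M) = sqrt(4) = 2)
D(q, w) = 2 + 4*q (D(q, w) = 4*q + 2 = 2 + 4*q)
-106 + D(11, (1 - 5)**2) = -106 + (2 + 4*11) = -106 + (2 + 44) = -106 + 46 = -60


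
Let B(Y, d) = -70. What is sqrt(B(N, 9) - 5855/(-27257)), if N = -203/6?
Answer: I*sqrt(51846493695)/27257 ≈ 8.3538*I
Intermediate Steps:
N = -203/6 (N = -203*1/6 = -203/6 ≈ -33.833)
sqrt(B(N, 9) - 5855/(-27257)) = sqrt(-70 - 5855/(-27257)) = sqrt(-70 - 5855*(-1/27257)) = sqrt(-70 + 5855/27257) = sqrt(-1902135/27257) = I*sqrt(51846493695)/27257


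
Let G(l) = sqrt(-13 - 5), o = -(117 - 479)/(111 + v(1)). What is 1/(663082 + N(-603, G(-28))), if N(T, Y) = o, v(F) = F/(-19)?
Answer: 1054/698891867 ≈ 1.5081e-6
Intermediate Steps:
v(F) = -F/19 (v(F) = F*(-1/19) = -F/19)
o = 3439/1054 (o = -(117 - 479)/(111 - 1/19*1) = -(-362)/(111 - 1/19) = -(-362)/2108/19 = -(-362)*19/2108 = -1*(-3439/1054) = 3439/1054 ≈ 3.2628)
G(l) = 3*I*sqrt(2) (G(l) = sqrt(-18) = 3*I*sqrt(2))
N(T, Y) = 3439/1054
1/(663082 + N(-603, G(-28))) = 1/(663082 + 3439/1054) = 1/(698891867/1054) = 1054/698891867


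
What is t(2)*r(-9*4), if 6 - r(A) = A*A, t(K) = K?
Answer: -2580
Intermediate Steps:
r(A) = 6 - A² (r(A) = 6 - A*A = 6 - A²)
t(2)*r(-9*4) = 2*(6 - (-9*4)²) = 2*(6 - 1*(-36)²) = 2*(6 - 1*1296) = 2*(6 - 1296) = 2*(-1290) = -2580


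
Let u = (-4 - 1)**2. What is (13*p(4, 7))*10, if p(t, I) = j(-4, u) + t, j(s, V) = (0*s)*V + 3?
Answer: 910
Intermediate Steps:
u = 25 (u = (-5)**2 = 25)
j(s, V) = 3 (j(s, V) = 0*V + 3 = 0 + 3 = 3)
p(t, I) = 3 + t
(13*p(4, 7))*10 = (13*(3 + 4))*10 = (13*7)*10 = 91*10 = 910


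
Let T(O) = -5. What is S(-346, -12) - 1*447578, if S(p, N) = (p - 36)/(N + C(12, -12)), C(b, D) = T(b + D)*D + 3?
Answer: -22826860/51 ≈ -4.4759e+5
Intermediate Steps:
C(b, D) = 3 - 5*D (C(b, D) = -5*D + 3 = 3 - 5*D)
S(p, N) = (-36 + p)/(63 + N) (S(p, N) = (p - 36)/(N + (3 - 5*(-12))) = (-36 + p)/(N + (3 + 60)) = (-36 + p)/(N + 63) = (-36 + p)/(63 + N))
S(-346, -12) - 1*447578 = (-36 - 346)/(63 - 12) - 1*447578 = -382/51 - 447578 = -22826860/51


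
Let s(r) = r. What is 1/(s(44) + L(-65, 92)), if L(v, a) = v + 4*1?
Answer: -1/17 ≈ -0.058824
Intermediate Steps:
L(v, a) = 4 + v (L(v, a) = v + 4 = 4 + v)
1/(s(44) + L(-65, 92)) = 1/(44 + (4 - 65)) = 1/(44 - 61) = 1/(-17) = -1/17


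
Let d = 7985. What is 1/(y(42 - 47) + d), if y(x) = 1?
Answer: 1/7986 ≈ 0.00012522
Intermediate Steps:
1/(y(42 - 47) + d) = 1/(1 + 7985) = 1/7986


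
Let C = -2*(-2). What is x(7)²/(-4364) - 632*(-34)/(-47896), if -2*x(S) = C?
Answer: -2936413/6531817 ≈ -0.44956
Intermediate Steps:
C = 4
x(S) = -2 (x(S) = -½*4 = -2)
x(7)²/(-4364) - 632*(-34)/(-47896) = (-2)²/(-4364) - 632*(-34)/(-47896) = 4*(-1/4364) + 21488*(-1/47896) = -1/1091 - 2686/5987 = -2936413/6531817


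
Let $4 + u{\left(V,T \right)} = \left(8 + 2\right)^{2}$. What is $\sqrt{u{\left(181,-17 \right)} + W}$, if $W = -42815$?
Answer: $i \sqrt{42719} \approx 206.69 i$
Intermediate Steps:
$u{\left(V,T \right)} = 96$ ($u{\left(V,T \right)} = -4 + \left(8 + 2\right)^{2} = -4 + 10^{2} = -4 + 100 = 96$)
$\sqrt{u{\left(181,-17 \right)} + W} = \sqrt{96 - 42815} = \sqrt{-42719} = i \sqrt{42719}$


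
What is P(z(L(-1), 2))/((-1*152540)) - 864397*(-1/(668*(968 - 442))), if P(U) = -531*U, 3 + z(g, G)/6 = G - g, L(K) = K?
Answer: 864397/351368 ≈ 2.4601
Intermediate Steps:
z(g, G) = -18 - 6*g + 6*G (z(g, G) = -18 + 6*(G - g) = -18 + (-6*g + 6*G) = -18 - 6*g + 6*G)
P(z(L(-1), 2))/((-1*152540)) - 864397*(-1/(668*(968 - 442))) = (-531*(-18 - 6*(-1) + 6*2))/((-1*152540)) - 864397*(-1/(668*(968 - 442))) = -531*(-18 + 6 + 12)/(-152540) - 864397/((-668*526)) = -531*0*(-1/152540) - 864397/(-351368) = 0*(-1/152540) - 864397*(-1/351368) = 0 + 864397/351368 = 864397/351368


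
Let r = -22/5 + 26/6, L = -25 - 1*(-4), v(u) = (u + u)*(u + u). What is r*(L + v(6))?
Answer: -41/5 ≈ -8.2000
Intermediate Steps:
v(u) = 4*u² (v(u) = (2*u)*(2*u) = 4*u²)
L = -21 (L = -25 + 4 = -21)
r = -1/15 (r = -22*⅕ + 26*(⅙) = -22/5 + 13/3 = -1/15 ≈ -0.066667)
r*(L + v(6)) = -(-21 + 4*6²)/15 = -(-21 + 4*36)/15 = -(-21 + 144)/15 = -1/15*123 = -41/5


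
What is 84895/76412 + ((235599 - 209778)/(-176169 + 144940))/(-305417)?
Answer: 115674176264641/104115361553588 ≈ 1.1110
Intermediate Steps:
84895/76412 + ((235599 - 209778)/(-176169 + 144940))/(-305417) = 84895*(1/76412) + (25821/(-31229))*(-1/305417) = 84895/76412 + (25821*(-1/31229))*(-1/305417) = 84895/76412 - 25821/31229*(-1/305417) = 84895/76412 + 25821/9537867493 = 115674176264641/104115361553588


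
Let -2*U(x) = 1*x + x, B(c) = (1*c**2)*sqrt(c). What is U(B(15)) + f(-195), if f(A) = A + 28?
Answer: -167 - 225*sqrt(15) ≈ -1038.4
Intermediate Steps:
f(A) = 28 + A
B(c) = c**(5/2) (B(c) = c**2*sqrt(c) = c**(5/2))
U(x) = -x (U(x) = -(1*x + x)/2 = -(x + x)/2 = -x)
U(B(15)) + f(-195) = -15**(5/2) + (28 - 195) = -225*sqrt(15) - 167 = -167 - 225*sqrt(15)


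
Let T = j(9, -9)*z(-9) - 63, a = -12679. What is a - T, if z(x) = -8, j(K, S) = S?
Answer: -12688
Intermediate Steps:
T = 9 (T = -9*(-8) - 63 = 72 - 63 = 9)
a - T = -12679 - 1*9 = -12679 - 9 = -12688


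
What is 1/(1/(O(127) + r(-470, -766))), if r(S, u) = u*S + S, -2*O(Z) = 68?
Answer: 359516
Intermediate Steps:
O(Z) = -34 (O(Z) = -1/2*68 = -34)
r(S, u) = S + S*u (r(S, u) = S*u + S = S + S*u)
1/(1/(O(127) + r(-470, -766))) = 1/(1/(-34 - 470*(1 - 766))) = 1/(1/(-34 - 470*(-765))) = 1/(1/(-34 + 359550)) = 1/(1/359516) = 359516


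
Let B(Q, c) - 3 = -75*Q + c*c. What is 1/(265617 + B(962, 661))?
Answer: 1/630391 ≈ 1.5863e-6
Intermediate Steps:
B(Q, c) = 3 + c² - 75*Q (B(Q, c) = 3 + (-75*Q + c*c) = 3 + (-75*Q + c²) = 3 + (c² - 75*Q) = 3 + c² - 75*Q)
1/(265617 + B(962, 661)) = 1/(265617 + (3 + 661² - 75*962)) = 1/(265617 + (3 + 436921 - 72150)) = 1/(265617 + 364774) = 1/630391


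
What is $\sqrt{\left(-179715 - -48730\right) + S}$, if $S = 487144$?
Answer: $\sqrt{356159} \approx 596.79$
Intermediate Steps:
$\sqrt{\left(-179715 - -48730\right) + S} = \sqrt{\left(-179715 - -48730\right) + 487144} = \sqrt{\left(-179715 + 48730\right) + 487144} = \sqrt{-130985 + 487144} = \sqrt{356159}$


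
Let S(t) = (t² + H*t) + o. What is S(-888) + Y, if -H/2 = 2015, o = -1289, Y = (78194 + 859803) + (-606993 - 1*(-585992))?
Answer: 5282891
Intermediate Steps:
Y = 916996 (Y = 937997 + (-606993 + 585992) = 937997 - 21001 = 916996)
H = -4030 (H = -2*2015 = -4030)
S(t) = -1289 + t² - 4030*t (S(t) = (t² - 4030*t) - 1289 = -1289 + t² - 4030*t)
S(-888) + Y = (-1289 + (-888)² - 4030*(-888)) + 916996 = (-1289 + 788544 + 3578640) + 916996 = 4365895 + 916996 = 5282891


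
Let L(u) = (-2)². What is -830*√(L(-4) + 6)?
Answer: -830*√10 ≈ -2624.7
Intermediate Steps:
L(u) = 4
-830*√(L(-4) + 6) = -830*√(4 + 6) = -830*√10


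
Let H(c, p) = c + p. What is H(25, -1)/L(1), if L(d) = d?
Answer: 24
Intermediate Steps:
H(25, -1)/L(1) = (25 - 1)/1 = 24*1 = 24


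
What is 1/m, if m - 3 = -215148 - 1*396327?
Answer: -1/611472 ≈ -1.6354e-6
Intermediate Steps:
m = -611472 (m = 3 + (-215148 - 1*396327) = 3 + (-215148 - 396327) = 3 - 611475 = -611472)
1/m = 1/(-611472) = -1/611472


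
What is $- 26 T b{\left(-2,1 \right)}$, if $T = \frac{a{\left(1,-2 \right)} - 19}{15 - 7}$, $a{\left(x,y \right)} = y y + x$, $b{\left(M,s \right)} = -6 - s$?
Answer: $- \frac{637}{2} \approx -318.5$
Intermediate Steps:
$a{\left(x,y \right)} = x + y^{2}$ ($a{\left(x,y \right)} = y^{2} + x = x + y^{2}$)
$T = - \frac{7}{4}$ ($T = \frac{\left(1 + \left(-2\right)^{2}\right) - 19}{15 - 7} = \frac{\left(1 + 4\right) - 19}{8} = \left(5 - 19\right) \frac{1}{8} = \left(-14\right) \frac{1}{8} = - \frac{7}{4} \approx -1.75$)
$- 26 T b{\left(-2,1 \right)} = \left(-26\right) \left(- \frac{7}{4}\right) \left(-6 - 1\right) = \frac{91 \left(-6 - 1\right)}{2} = \frac{91}{2} \left(-7\right) = - \frac{637}{2}$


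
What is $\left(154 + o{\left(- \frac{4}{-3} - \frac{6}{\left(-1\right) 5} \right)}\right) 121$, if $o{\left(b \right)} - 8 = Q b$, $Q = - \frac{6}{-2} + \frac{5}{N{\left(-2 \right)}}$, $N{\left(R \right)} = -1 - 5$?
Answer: $\frac{911977}{45} \approx 20266.0$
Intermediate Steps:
$N{\left(R \right)} = -6$
$Q = \frac{13}{6}$ ($Q = - \frac{6}{-2} + \frac{5}{-6} = \left(-6\right) \left(- \frac{1}{2}\right) + 5 \left(- \frac{1}{6}\right) = 3 - \frac{5}{6} = \frac{13}{6} \approx 2.1667$)
$o{\left(b \right)} = 8 + \frac{13 b}{6}$
$\left(154 + o{\left(- \frac{4}{-3} - \frac{6}{\left(-1\right) 5} \right)}\right) 121 = \left(154 + \left(8 + \frac{13 \left(- \frac{4}{-3} - \frac{6}{\left(-1\right) 5}\right)}{6}\right)\right) 121 = \left(154 + \left(8 + \frac{13 \left(\left(-4\right) \left(- \frac{1}{3}\right) - \frac{6}{-5}\right)}{6}\right)\right) 121 = \left(154 + \left(8 + \frac{13 \left(\frac{4}{3} - - \frac{6}{5}\right)}{6}\right)\right) 121 = \left(154 + \left(8 + \frac{13 \left(\frac{4}{3} + \frac{6}{5}\right)}{6}\right)\right) 121 = \left(154 + \left(8 + \frac{13}{6} \cdot \frac{38}{15}\right)\right) 121 = \left(154 + \left(8 + \frac{247}{45}\right)\right) 121 = \left(154 + \frac{607}{45}\right) 121 = \frac{7537}{45} \cdot 121 = \frac{911977}{45}$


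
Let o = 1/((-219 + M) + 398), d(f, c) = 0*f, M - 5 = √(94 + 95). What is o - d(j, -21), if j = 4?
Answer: 184/33667 - 3*√21/33667 ≈ 0.0050569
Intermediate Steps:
M = 5 + 3*√21 (M = 5 + √(94 + 95) = 5 + √189 = 5 + 3*√21 ≈ 18.748)
d(f, c) = 0
o = 1/(184 + 3*√21) (o = 1/((-219 + (5 + 3*√21)) + 398) = 1/((-214 + 3*√21) + 398) = 1/(184 + 3*√21) ≈ 0.0050569)
o - d(j, -21) = (184/33667 - 3*√21/33667) - 1*0 = (184/33667 - 3*√21/33667) + 0 = 184/33667 - 3*√21/33667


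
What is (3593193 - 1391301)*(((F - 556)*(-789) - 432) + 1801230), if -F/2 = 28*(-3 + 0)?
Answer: 4639232311560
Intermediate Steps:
F = 168 (F = -56*(-3 + 0) = -56*(-3) = -2*(-84) = 168)
(3593193 - 1391301)*(((F - 556)*(-789) - 432) + 1801230) = (3593193 - 1391301)*(((168 - 556)*(-789) - 432) + 1801230) = 2201892*((-388*(-789) - 432) + 1801230) = 2201892*((306132 - 432) + 1801230) = 2201892*(305700 + 1801230) = 2201892*2106930 = 4639232311560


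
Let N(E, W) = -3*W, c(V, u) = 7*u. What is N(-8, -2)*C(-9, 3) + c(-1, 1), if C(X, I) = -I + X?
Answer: -65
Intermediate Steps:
C(X, I) = X - I
N(-8, -2)*C(-9, 3) + c(-1, 1) = (-3*(-2))*(-9 - 1*3) + 7*1 = 6*(-9 - 3) + 7 = 6*(-12) + 7 = -72 + 7 = -65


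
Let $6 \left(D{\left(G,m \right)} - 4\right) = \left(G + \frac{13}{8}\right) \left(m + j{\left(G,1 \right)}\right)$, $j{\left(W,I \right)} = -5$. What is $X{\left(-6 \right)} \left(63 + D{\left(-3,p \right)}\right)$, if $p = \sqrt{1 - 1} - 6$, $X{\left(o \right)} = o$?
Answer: $- \frac{3337}{8} \approx -417.13$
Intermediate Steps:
$p = -6$ ($p = \sqrt{0} - 6 = 0 - 6 = -6$)
$D{\left(G,m \right)} = 4 + \frac{\left(-5 + m\right) \left(\frac{13}{8} + G\right)}{6}$ ($D{\left(G,m \right)} = 4 + \frac{\left(G + \frac{13}{8}\right) \left(m - 5\right)}{6} = 4 + \frac{\left(G + 13 \cdot \frac{1}{8}\right) \left(-5 + m\right)}{6} = 4 + \frac{\left(G + \frac{13}{8}\right) \left(-5 + m\right)}{6} = 4 + \frac{\left(\frac{13}{8} + G\right) \left(-5 + m\right)}{6} = 4 + \frac{\left(-5 + m\right) \left(\frac{13}{8} + G\right)}{6}$)
$X{\left(-6 \right)} \left(63 + D{\left(-3,p \right)}\right) = - 6 \left(63 + \left(\frac{127}{48} - - \frac{5}{2} + \frac{13}{48} \left(-6\right) + \frac{1}{6} \left(-3\right) \left(-6\right)\right)\right) = - 6 \left(63 + \left(\frac{127}{48} + \frac{5}{2} - \frac{13}{8} + 3\right)\right) = - 6 \left(63 + \frac{313}{48}\right) = \left(-6\right) \frac{3337}{48} = - \frac{3337}{8}$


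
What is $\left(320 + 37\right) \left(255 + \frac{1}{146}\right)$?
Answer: $\frac{13291467}{146} \approx 91038.0$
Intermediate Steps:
$\left(320 + 37\right) \left(255 + \frac{1}{146}\right) = 357 \left(255 + \frac{1}{146}\right) = 357 \cdot \frac{37231}{146} = \frac{13291467}{146}$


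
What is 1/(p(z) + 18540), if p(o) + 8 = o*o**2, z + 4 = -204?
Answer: -1/8980380 ≈ -1.1135e-7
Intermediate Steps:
z = -208 (z = -4 - 204 = -208)
p(o) = -8 + o**3 (p(o) = -8 + o*o**2 = -8 + o**3)
1/(p(z) + 18540) = 1/((-8 + (-208)**3) + 18540) = 1/((-8 - 8998912) + 18540) = 1/(-8998920 + 18540) = 1/(-8980380) = -1/8980380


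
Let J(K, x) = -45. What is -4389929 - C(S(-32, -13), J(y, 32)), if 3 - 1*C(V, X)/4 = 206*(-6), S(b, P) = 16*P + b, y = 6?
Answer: -4394885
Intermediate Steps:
S(b, P) = b + 16*P
C(V, X) = 4956 (C(V, X) = 12 - 824*(-6) = 12 - 4*(-1236) = 12 + 4944 = 4956)
-4389929 - C(S(-32, -13), J(y, 32)) = -4389929 - 1*4956 = -4389929 - 4956 = -4394885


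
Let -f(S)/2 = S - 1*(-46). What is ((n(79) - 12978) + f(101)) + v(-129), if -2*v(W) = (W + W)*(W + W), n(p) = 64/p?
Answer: -3677702/79 ≈ -46553.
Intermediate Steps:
f(S) = -92 - 2*S (f(S) = -2*(S - 1*(-46)) = -2*(S + 46) = -2*(46 + S) = -92 - 2*S)
v(W) = -2*W**2 (v(W) = -(W + W)*(W + W)/2 = -2*W*2*W/2 = -2*W**2)
((n(79) - 12978) + f(101)) + v(-129) = ((64/79 - 12978) + (-92 - 2*101)) - 2*(-129)**2 = ((64*(1/79) - 12978) + (-92 - 202)) - 2*16641 = ((64/79 - 12978) - 294) - 33282 = (-1025198/79 - 294) - 33282 = -1048424/79 - 33282 = -3677702/79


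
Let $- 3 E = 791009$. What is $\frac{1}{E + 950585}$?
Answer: $\frac{3}{2060746} \approx 1.4558 \cdot 10^{-6}$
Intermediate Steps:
$E = - \frac{791009}{3}$ ($E = \left(- \frac{1}{3}\right) 791009 = - \frac{791009}{3} \approx -2.6367 \cdot 10^{5}$)
$\frac{1}{E + 950585} = \frac{1}{- \frac{791009}{3} + 950585} = \frac{1}{\frac{2060746}{3}} = \frac{3}{2060746}$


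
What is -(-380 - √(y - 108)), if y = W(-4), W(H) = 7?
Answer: 380 + I*√101 ≈ 380.0 + 10.05*I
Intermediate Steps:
y = 7
-(-380 - √(y - 108)) = -(-380 - √(7 - 108)) = -(-380 - √(-101)) = -(-380 - I*√101) = 380 + I*√101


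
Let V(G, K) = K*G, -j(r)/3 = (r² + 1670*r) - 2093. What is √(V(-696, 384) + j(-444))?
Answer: √1372047 ≈ 1171.3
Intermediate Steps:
j(r) = 6279 - 5010*r - 3*r² (j(r) = -3*((r² + 1670*r) - 2093) = -3*(-2093 + r² + 1670*r) = 6279 - 5010*r - 3*r²)
V(G, K) = G*K
√(V(-696, 384) + j(-444)) = √(-696*384 + (6279 - 5010*(-444) - 3*(-444)²)) = √(-267264 + (6279 + 2224440 - 3*197136)) = √(-267264 + (6279 + 2224440 - 591408)) = √(-267264 + 1639311) = √1372047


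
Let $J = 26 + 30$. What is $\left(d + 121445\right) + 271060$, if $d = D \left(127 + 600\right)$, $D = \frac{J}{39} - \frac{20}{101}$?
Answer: $\frac{1549622047}{3939} \approx 3.9341 \cdot 10^{5}$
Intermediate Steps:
$J = 56$
$D = \frac{4876}{3939}$ ($D = \frac{56}{39} - \frac{20}{101} = \frac{4876}{3939} \approx 1.2379$)
$d = \frac{3544852}{3939}$ ($d = \frac{4876 \left(127 + 600\right)}{3939} = \frac{4876}{3939} \cdot 727 = \frac{3544852}{3939} \approx 899.94$)
$\left(d + 121445\right) + 271060 = \left(\frac{3544852}{3939} + 121445\right) + 271060 = \frac{481916707}{3939} + 271060 = \frac{1549622047}{3939}$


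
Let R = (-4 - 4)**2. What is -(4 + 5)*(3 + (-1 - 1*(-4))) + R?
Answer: 10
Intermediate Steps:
R = 64 (R = (-8)**2 = 64)
-(4 + 5)*(3 + (-1 - 1*(-4))) + R = -(4 + 5)*(3 + (-1 - 1*(-4))) + 64 = -9*(3 + (-1 + 4)) + 64 = -9*(3 + 3) + 64 = -9*6 + 64 = -1*54 + 64 = -54 + 64 = 10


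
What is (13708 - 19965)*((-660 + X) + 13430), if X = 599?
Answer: -83649833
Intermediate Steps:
(13708 - 19965)*((-660 + X) + 13430) = (13708 - 19965)*((-660 + 599) + 13430) = -6257*(-61 + 13430) = -6257*13369 = -83649833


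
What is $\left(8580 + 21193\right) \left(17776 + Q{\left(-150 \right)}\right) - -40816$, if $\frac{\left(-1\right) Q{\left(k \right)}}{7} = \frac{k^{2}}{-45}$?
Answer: $633491164$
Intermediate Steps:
$Q{\left(k \right)} = \frac{7 k^{2}}{45}$ ($Q{\left(k \right)} = - 7 \frac{k^{2}}{-45} = - 7 k^{2} \left(- \frac{1}{45}\right) = - 7 \left(- \frac{k^{2}}{45}\right) = \frac{7 k^{2}}{45}$)
$\left(8580 + 21193\right) \left(17776 + Q{\left(-150 \right)}\right) - -40816 = \left(8580 + 21193\right) \left(17776 + \frac{7 \left(-150\right)^{2}}{45}\right) - -40816 = 29773 \left(17776 + \frac{7}{45} \cdot 22500\right) + 40816 = 29773 \left(17776 + 3500\right) + 40816 = 29773 \cdot 21276 + 40816 = 633450348 + 40816 = 633491164$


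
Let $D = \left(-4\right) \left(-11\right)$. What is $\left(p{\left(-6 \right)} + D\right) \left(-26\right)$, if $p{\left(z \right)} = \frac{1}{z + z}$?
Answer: $- \frac{6851}{6} \approx -1141.8$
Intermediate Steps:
$D = 44$
$p{\left(z \right)} = \frac{1}{2 z}$
$\left(p{\left(-6 \right)} + D\right) \left(-26\right) = \left(\frac{1}{2 \left(-6\right)} + 44\right) \left(-26\right) = \left(\frac{1}{2} \left(- \frac{1}{6}\right) + 44\right) \left(-26\right) = \left(- \frac{1}{12} + 44\right) \left(-26\right) = \frac{527}{12} \left(-26\right) = - \frac{6851}{6}$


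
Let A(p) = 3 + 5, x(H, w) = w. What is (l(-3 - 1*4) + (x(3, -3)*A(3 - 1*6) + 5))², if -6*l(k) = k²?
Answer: 26569/36 ≈ 738.03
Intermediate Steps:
A(p) = 8
l(k) = -k²/6
(l(-3 - 1*4) + (x(3, -3)*A(3 - 1*6) + 5))² = (-(-3 - 1*4)²/6 + (-3*8 + 5))² = (-(-3 - 4)²/6 + (-24 + 5))² = (-⅙*(-7)² - 19)² = (-⅙*49 - 19)² = (-49/6 - 19)² = (-163/6)² = 26569/36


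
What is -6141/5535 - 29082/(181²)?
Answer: -120718057/60444045 ≈ -1.9972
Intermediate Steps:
-6141/5535 - 29082/(181²) = -6141*1/5535 - 29082/32761 = -2047/1845 - 29082*1/32761 = -2047/1845 - 29082/32761 = -120718057/60444045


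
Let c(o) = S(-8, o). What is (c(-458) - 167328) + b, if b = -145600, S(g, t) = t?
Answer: -313386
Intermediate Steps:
c(o) = o
(c(-458) - 167328) + b = (-458 - 167328) - 145600 = -167786 - 145600 = -313386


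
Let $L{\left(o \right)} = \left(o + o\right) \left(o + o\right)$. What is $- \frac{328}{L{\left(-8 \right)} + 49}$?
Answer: $- \frac{328}{305} \approx -1.0754$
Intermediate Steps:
$L{\left(o \right)} = 4 o^{2}$ ($L{\left(o \right)} = 2 o 2 o = 4 o^{2}$)
$- \frac{328}{L{\left(-8 \right)} + 49} = - \frac{328}{4 \left(-8\right)^{2} + 49} = - \frac{328}{4 \cdot 64 + 49} = - \frac{328}{256 + 49} = - \frac{328}{305}$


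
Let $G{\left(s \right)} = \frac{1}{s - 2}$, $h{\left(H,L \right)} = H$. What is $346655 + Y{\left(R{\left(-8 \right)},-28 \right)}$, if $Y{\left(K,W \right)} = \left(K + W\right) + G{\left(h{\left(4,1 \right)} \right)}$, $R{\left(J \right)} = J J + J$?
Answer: $\frac{693367}{2} \approx 3.4668 \cdot 10^{5}$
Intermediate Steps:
$R{\left(J \right)} = J + J^{2}$ ($R{\left(J \right)} = J^{2} + J = J + J^{2}$)
$G{\left(s \right)} = \frac{1}{-2 + s}$
$Y{\left(K,W \right)} = \frac{1}{2} + K + W$ ($Y{\left(K,W \right)} = \left(K + W\right) + \frac{1}{-2 + 4} = \left(K + W\right) + \frac{1}{2} = \frac{1}{2} + K + W$)
$346655 + Y{\left(R{\left(-8 \right)},-28 \right)} = 346655 - \left(\frac{55}{2} + 8 \left(1 - 8\right)\right) = 346655 - - \frac{57}{2} = 346655 + \left(\frac{1}{2} + 56 - 28\right) = 346655 + \frac{57}{2} = \frac{693367}{2}$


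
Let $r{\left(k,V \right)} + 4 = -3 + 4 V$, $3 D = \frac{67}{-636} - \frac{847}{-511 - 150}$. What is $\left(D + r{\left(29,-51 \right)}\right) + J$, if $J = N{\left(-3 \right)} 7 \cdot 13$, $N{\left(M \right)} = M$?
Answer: $- \frac{609920587}{1261188} \approx -483.61$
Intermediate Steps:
$D = \frac{494405}{1261188}$ ($D = \frac{\frac{67}{-636} - \frac{847}{-511 - 150}}{3} = \frac{67 \left(- \frac{1}{636}\right) - \frac{847}{-511 - 150}}{3} = \frac{- \frac{67}{636} - \frac{847}{-661}}{3} = \frac{- \frac{67}{636} - - \frac{847}{661}}{3} = \frac{- \frac{67}{636} + \frac{847}{661}}{3} = \frac{1}{3} \cdot \frac{494405}{420396} = \frac{494405}{1261188} \approx 0.39202$)
$r{\left(k,V \right)} = -7 + 4 V$ ($r{\left(k,V \right)} = -4 + \left(-3 + 4 V\right) = -7 + 4 V$)
$J = -273$ ($J = \left(-3\right) 7 \cdot 13 = \left(-21\right) 13 = -273$)
$\left(D + r{\left(29,-51 \right)}\right) + J = \left(\frac{494405}{1261188} + \left(-7 + 4 \left(-51\right)\right)\right) - 273 = \left(\frac{494405}{1261188} - 211\right) - 273 = - \frac{265616263}{1261188} - 273 = - \frac{609920587}{1261188}$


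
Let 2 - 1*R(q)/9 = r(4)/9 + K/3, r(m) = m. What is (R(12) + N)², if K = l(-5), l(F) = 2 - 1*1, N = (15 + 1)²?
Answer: 71289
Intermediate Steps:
N = 256 (N = 16² = 256)
l(F) = 1 (l(F) = 2 - 1 = 1)
K = 1
R(q) = 11 (R(q) = 18 - 9*(4/9 + 1/3) = 18 - 9*(4*(⅑) + 1*(⅓)) = 18 - 9*(4/9 + ⅓) = 18 - 9*7/9 = 18 - 7 = 11)
(R(12) + N)² = (11 + 256)² = 267² = 71289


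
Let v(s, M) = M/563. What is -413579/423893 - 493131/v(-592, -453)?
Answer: 39228797738714/64007843 ≈ 6.1288e+5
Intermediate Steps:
v(s, M) = M/563 (v(s, M) = M*(1/563) = M/563)
-413579/423893 - 493131/v(-592, -453) = -413579/423893 - 493131/((1/563)*(-453)) = -413579*1/423893 - 493131/(-453/563) = -413579/423893 - 493131*(-563/453) = -413579/423893 + 92544251/151 = 39228797738714/64007843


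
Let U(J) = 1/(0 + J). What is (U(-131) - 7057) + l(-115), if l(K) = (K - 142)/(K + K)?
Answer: -212593973/30130 ≈ -7055.9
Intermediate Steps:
U(J) = 1/J
l(K) = (-142 + K)/(2*K) (l(K) = (-142 + K)/((2*K)) = (-142 + K)*(1/(2*K)) = (-142 + K)/(2*K))
(U(-131) - 7057) + l(-115) = (1/(-131) - 7057) + (½)*(-142 - 115)/(-115) = (-1/131 - 7057) + (½)*(-1/115)*(-257) = -924468/131 + 257/230 = -212593973/30130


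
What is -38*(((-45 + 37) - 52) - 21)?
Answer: 3078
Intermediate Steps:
-38*(((-45 + 37) - 52) - 21) = -38*((-8 - 52) - 21) = -38*(-60 - 21) = -38*(-81) = -1*(-3078) = 3078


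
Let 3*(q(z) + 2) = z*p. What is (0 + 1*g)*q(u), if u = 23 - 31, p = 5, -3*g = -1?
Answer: -46/9 ≈ -5.1111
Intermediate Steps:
g = ⅓ (g = -⅓*(-1) = ⅓ ≈ 0.33333)
u = -8
q(z) = -2 + 5*z/3 (q(z) = -2 + (z*5)/3 = -2 + (5*z)/3 = -2 + 5*z/3)
(0 + 1*g)*q(u) = (0 + 1*(⅓))*(-2 + (5/3)*(-8)) = (0 + ⅓)*(-2 - 40/3) = (⅓)*(-46/3) = -46/9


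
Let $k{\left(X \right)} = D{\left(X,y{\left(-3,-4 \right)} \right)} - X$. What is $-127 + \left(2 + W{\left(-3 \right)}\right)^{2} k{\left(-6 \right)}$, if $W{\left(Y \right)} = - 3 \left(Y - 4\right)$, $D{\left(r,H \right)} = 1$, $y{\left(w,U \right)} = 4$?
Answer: $3576$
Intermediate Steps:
$W{\left(Y \right)} = 12 - 3 Y$ ($W{\left(Y \right)} = - 3 \left(-4 + Y\right) = 12 - 3 Y$)
$k{\left(X \right)} = 1 - X$
$-127 + \left(2 + W{\left(-3 \right)}\right)^{2} k{\left(-6 \right)} = -127 + \left(2 + \left(12 - -9\right)\right)^{2} \left(1 - -6\right) = -127 + \left(2 + \left(12 + 9\right)\right)^{2} \left(1 + 6\right) = -127 + \left(2 + 21\right)^{2} \cdot 7 = -127 + 23^{2} \cdot 7 = -127 + 529 \cdot 7 = -127 + 3703 = 3576$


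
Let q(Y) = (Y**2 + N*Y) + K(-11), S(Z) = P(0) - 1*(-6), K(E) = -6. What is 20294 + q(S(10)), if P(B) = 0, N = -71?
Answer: 19898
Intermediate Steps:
S(Z) = 6 (S(Z) = 0 - 1*(-6) = 0 + 6 = 6)
q(Y) = -6 + Y**2 - 71*Y (q(Y) = (Y**2 - 71*Y) - 6 = -6 + Y**2 - 71*Y)
20294 + q(S(10)) = 20294 + (-6 + 6**2 - 71*6) = 20294 + (-6 + 36 - 426) = 20294 - 396 = 19898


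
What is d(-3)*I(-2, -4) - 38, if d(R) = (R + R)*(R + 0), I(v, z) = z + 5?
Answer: -20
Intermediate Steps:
I(v, z) = 5 + z
d(R) = 2*R² (d(R) = (2*R)*R = 2*R²)
d(-3)*I(-2, -4) - 38 = (2*(-3)²)*(5 - 4) - 38 = (2*9)*1 - 38 = 18*1 - 38 = 18 - 38 = -20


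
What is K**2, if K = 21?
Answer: 441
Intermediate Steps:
K**2 = 21**2 = 441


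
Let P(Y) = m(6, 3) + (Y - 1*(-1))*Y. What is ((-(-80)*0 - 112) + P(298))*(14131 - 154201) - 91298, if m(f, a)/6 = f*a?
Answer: -12480048158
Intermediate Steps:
m(f, a) = 6*a*f (m(f, a) = 6*(f*a) = 6*(a*f) = 6*a*f)
P(Y) = 108 + Y*(1 + Y) (P(Y) = 6*3*6 + (Y - 1*(-1))*Y = 108 + (Y + 1)*Y = 108 + (1 + Y)*Y = 108 + Y*(1 + Y))
((-(-80)*0 - 112) + P(298))*(14131 - 154201) - 91298 = ((-(-80)*0 - 112) + (108 + 298 + 298**2))*(14131 - 154201) - 91298 = ((-5*0 - 112) + (108 + 298 + 88804))*(-140070) - 91298 = ((0 - 112) + 89210)*(-140070) - 91298 = (-112 + 89210)*(-140070) - 91298 = 89098*(-140070) - 91298 = -12479956860 - 91298 = -12480048158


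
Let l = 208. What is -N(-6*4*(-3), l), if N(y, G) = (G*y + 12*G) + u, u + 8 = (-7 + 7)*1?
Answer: -17464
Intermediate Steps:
u = -8 (u = -8 + (-7 + 7)*1 = -8 + 0*1 = -8 + 0 = -8)
N(y, G) = -8 + 12*G + G*y (N(y, G) = (G*y + 12*G) - 8 = (12*G + G*y) - 8 = -8 + 12*G + G*y)
-N(-6*4*(-3), l) = -(-8 + 12*208 + 208*(-6*4*(-3))) = -(-8 + 2496 + 208*(-24*(-3))) = -(-8 + 2496 + 208*72) = -(-8 + 2496 + 14976) = -1*17464 = -17464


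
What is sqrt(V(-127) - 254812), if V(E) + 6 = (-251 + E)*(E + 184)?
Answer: 22*I*sqrt(571) ≈ 525.7*I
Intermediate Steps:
V(E) = -6 + (-251 + E)*(184 + E) (V(E) = -6 + (-251 + E)*(E + 184) = -6 + (-251 + E)*(184 + E))
sqrt(V(-127) - 254812) = sqrt((-46190 + (-127)**2 - 67*(-127)) - 254812) = sqrt((-46190 + 16129 + 8509) - 254812) = sqrt(-21552 - 254812) = sqrt(-276364) = 22*I*sqrt(571)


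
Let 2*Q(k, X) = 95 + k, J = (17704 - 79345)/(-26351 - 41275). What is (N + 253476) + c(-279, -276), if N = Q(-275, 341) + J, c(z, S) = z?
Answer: 1901852847/7514 ≈ 2.5311e+5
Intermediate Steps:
J = 6849/7514 (J = -61641/(-67626) = -61641*(-1/67626) = 6849/7514 ≈ 0.91150)
Q(k, X) = 95/2 + k/2 (Q(k, X) = (95 + k)/2 = 95/2 + k/2)
N = -669411/7514 (N = (95/2 + (1/2)*(-275)) + 6849/7514 = (95/2 - 275/2) + 6849/7514 = -90 + 6849/7514 = -669411/7514 ≈ -89.089)
(N + 253476) + c(-279, -276) = (-669411/7514 + 253476) - 279 = 1903949253/7514 - 279 = 1901852847/7514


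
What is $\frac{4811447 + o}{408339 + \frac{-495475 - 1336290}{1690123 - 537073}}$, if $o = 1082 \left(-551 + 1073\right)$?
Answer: $\frac{1239817243110}{94166690437} \approx 13.166$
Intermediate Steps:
$o = 564804$ ($o = 1082 \cdot 522 = 564804$)
$\frac{4811447 + o}{408339 + \frac{-495475 - 1336290}{1690123 - 537073}} = \frac{4811447 + 564804}{408339 + \frac{-495475 - 1336290}{1690123 - 537073}} = \frac{5376251}{408339 - \frac{1831765}{1153050}} = \frac{5376251}{408339 - \frac{366353}{230610}} = \frac{5376251}{\frac{94166690437}{230610}} = 5376251 \cdot \frac{230610}{94166690437} = \frac{1239817243110}{94166690437}$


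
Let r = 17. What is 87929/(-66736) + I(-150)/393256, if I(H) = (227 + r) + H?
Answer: -4321541705/3280541552 ≈ -1.3173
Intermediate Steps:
I(H) = 244 + H (I(H) = (227 + 17) + H = 244 + H)
87929/(-66736) + I(-150)/393256 = 87929/(-66736) + (244 - 150)/393256 = 87929*(-1/66736) + 94*(1/393256) = -87929/66736 + 47/196628 = -4321541705/3280541552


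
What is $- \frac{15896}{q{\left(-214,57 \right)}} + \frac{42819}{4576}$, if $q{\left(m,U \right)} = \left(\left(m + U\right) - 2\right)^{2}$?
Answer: $\frac{1009767043}{115685856} \approx 8.7285$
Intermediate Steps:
$q{\left(m,U \right)} = \left(-2 + U + m\right)^{2}$ ($q{\left(m,U \right)} = \left(\left(U + m\right) - 2\right)^{2} = \left(-2 + U + m\right)^{2}$)
$- \frac{15896}{q{\left(-214,57 \right)}} + \frac{42819}{4576} = - \frac{15896}{\left(-2 + 57 - 214\right)^{2}} + \frac{42819}{4576} = - \frac{15896}{\left(-159\right)^{2}} + 42819 \cdot \frac{1}{4576} = - \frac{15896}{25281} + \frac{42819}{4576} = \frac{1009767043}{115685856}$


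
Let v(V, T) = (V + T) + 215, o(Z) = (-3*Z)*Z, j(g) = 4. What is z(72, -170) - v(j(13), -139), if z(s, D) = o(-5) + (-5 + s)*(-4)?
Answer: -423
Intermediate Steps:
o(Z) = -3*Z²
v(V, T) = 215 + T + V (v(V, T) = (T + V) + 215 = 215 + T + V)
z(s, D) = -55 - 4*s (z(s, D) = -3*(-5)² + (-5 + s)*(-4) = -3*25 + (20 - 4*s) = -75 + (20 - 4*s) = -55 - 4*s)
z(72, -170) - v(j(13), -139) = (-55 - 4*72) - (215 - 139 + 4) = (-55 - 288) - 1*80 = -343 - 80 = -423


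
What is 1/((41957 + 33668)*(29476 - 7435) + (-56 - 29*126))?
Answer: 1/1666846915 ≈ 5.9994e-10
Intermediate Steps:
1/((41957 + 33668)*(29476 - 7435) + (-56 - 29*126)) = 1/(75625*22041 + (-56 - 3654)) = 1/(1666850625 - 3710) = 1/1666846915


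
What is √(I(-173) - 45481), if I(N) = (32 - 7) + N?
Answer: I*√45629 ≈ 213.61*I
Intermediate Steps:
I(N) = 25 + N
√(I(-173) - 45481) = √((25 - 173) - 45481) = √(-148 - 45481) = √(-45629) = I*√45629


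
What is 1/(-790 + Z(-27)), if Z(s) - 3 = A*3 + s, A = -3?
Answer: -1/823 ≈ -0.0012151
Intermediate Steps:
Z(s) = -6 + s (Z(s) = 3 + (-3*3 + s) = 3 + (-9 + s) = -6 + s)
1/(-790 + Z(-27)) = 1/(-790 + (-6 - 27)) = 1/(-790 - 33) = 1/(-823) = -1/823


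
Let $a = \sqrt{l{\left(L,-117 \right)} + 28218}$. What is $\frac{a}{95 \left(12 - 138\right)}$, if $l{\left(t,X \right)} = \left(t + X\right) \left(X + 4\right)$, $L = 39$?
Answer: $- \frac{\sqrt{9258}}{5985} \approx -0.016077$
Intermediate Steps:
$l{\left(t,X \right)} = \left(4 + X\right) \left(X + t\right)$ ($l{\left(t,X \right)} = \left(X + t\right) \left(4 + X\right) = \left(4 + X\right) \left(X + t\right)$)
$a = 2 \sqrt{9258}$ ($a = \sqrt{\left(\left(-117\right)^{2} + 4 \left(-117\right) + 4 \cdot 39 - 4563\right) + 28218} = \sqrt{\left(13689 - 468 + 156 - 4563\right) + 28218} = \sqrt{8814 + 28218} = \sqrt{37032} = 2 \sqrt{9258} \approx 192.44$)
$\frac{a}{95 \left(12 - 138\right)} = \frac{2 \sqrt{9258}}{95 \left(12 - 138\right)} = \frac{2 \sqrt{9258}}{95 \left(-126\right)} = \frac{2 \sqrt{9258}}{-11970} = 2 \sqrt{9258} \left(- \frac{1}{11970}\right) = - \frac{\sqrt{9258}}{5985}$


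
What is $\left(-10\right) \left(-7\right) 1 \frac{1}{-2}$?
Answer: $-35$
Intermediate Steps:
$\left(-10\right) \left(-7\right) 1 \frac{1}{-2} = 70 \cdot 1 \left(- \frac{1}{2}\right) = 70 \left(- \frac{1}{2}\right) = -35$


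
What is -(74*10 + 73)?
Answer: -813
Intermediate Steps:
-(74*10 + 73) = -(740 + 73) = -1*813 = -813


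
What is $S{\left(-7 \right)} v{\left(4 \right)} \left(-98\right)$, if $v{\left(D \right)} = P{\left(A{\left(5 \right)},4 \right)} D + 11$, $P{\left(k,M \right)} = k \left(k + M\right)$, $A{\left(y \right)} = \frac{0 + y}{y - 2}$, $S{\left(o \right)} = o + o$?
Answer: $\frac{602308}{9} \approx 66923.0$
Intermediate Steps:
$S{\left(o \right)} = 2 o$
$A{\left(y \right)} = \frac{y}{-2 + y}$
$P{\left(k,M \right)} = k \left(M + k\right)$
$v{\left(D \right)} = 11 + \frac{85 D}{9}$ ($v{\left(D \right)} = \frac{5}{-2 + 5} \left(4 + \frac{5}{-2 + 5}\right) D + 11 = \frac{5}{3} \left(4 + \frac{5}{3}\right) D + 11 = 5 \cdot \frac{1}{3} \left(4 + 5 \cdot \frac{1}{3}\right) D + 11 = \frac{5 \left(4 + \frac{5}{3}\right)}{3} D + 11 = \frac{5}{3} \cdot \frac{17}{3} D + 11 = \frac{85 D}{9} + 11 = 11 + \frac{85 D}{9}$)
$S{\left(-7 \right)} v{\left(4 \right)} \left(-98\right) = 2 \left(-7\right) \left(11 + \frac{85}{9} \cdot 4\right) \left(-98\right) = - 14 \left(11 + \frac{340}{9}\right) \left(-98\right) = \left(-14\right) \frac{439}{9} \left(-98\right) = \left(- \frac{6146}{9}\right) \left(-98\right) = \frac{602308}{9}$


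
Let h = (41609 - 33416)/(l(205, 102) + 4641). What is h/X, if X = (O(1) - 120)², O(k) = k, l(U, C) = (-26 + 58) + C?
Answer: 8193/67618775 ≈ 0.00012116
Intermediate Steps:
l(U, C) = 32 + C
X = 14161 (X = (1 - 120)² = (-119)² = 14161)
h = 8193/4775 (h = (41609 - 33416)/((32 + 102) + 4641) = 8193/(134 + 4641) = 8193/4775 ≈ 1.7158)
h/X = (8193/4775)/14161 = (8193/4775)*(1/14161) = 8193/67618775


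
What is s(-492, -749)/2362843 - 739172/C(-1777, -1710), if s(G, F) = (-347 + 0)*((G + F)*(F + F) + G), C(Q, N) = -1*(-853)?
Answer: -2296654355262/2015505079 ≈ -1139.5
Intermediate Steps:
C(Q, N) = 853
s(G, F) = -347*G - 694*F*(F + G) (s(G, F) = -347*((F + G)*(2*F) + G) = -347*(2*F*(F + G) + G) = -347*(G + 2*F*(F + G)) = -347*G - 694*F*(F + G))
s(-492, -749)/2362843 - 739172/C(-1777, -1710) = (-694*(-749)² - 347*(-492) - 694*(-749)*(-492))/2362843 - 739172/853 = (-694*561001 + 170724 - 255744552)*(1/2362843) - 739172*1/853 = (-389334694 + 170724 - 255744552)*(1/2362843) - 739172/853 = -644908522*1/2362843 - 739172/853 = -644908522/2362843 - 739172/853 = -2296654355262/2015505079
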